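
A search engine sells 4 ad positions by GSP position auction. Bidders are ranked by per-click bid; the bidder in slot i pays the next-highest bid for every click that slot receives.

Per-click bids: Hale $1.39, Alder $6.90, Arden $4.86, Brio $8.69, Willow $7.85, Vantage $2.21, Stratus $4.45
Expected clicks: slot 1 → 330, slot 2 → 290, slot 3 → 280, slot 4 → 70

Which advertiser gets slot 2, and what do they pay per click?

Willow; $6.90 per click

Per-click bids in order: $8.69 (Brio) > $7.85 (Willow) > $6.90 (Alder) > $4.86 (Arden) > $4.45 (Stratus) > …
Slot 2 goes to the second-ranked bidder, Willow, who pays the next bid down: $6.90/click.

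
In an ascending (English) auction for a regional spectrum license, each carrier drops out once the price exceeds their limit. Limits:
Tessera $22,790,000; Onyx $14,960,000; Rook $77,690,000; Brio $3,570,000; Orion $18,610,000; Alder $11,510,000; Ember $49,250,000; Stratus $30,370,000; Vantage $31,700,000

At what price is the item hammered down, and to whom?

Rook wins at $49,250,000

Limits ranked: 77,690,000 (Rook) > 49,250,000 (Ember) > 31,700,000 (Vantage) > 30,370,000 (Stratus) > 22,790,000 (Tessera) > 18,610,000 (Orion) > …
Ember is the last rival to drop out, at $49,250,000; Rook remains and wins at that price.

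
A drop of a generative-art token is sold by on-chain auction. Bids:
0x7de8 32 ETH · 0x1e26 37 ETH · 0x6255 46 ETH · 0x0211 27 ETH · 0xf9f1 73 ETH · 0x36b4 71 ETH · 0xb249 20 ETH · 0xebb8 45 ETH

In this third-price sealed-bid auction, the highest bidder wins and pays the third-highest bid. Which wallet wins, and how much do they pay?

Sorting bids: 73 (0xf9f1) > 71 (0x36b4) > 46 (0x6255) > 45 (0xebb8) > 37 (0x1e26) > 32 (0x7de8) > …
0xf9f1 is highest; pays the third-highest bid, 46 ETH.

0xf9f1 pays 46 ETH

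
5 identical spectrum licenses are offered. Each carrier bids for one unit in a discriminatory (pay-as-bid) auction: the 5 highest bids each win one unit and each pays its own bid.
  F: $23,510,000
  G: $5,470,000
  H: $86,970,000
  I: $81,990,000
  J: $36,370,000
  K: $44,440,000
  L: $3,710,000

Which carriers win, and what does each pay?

Ordering the bids: 86,970,000 (H), 81,990,000 (I), 44,440,000 (K), 36,370,000 (J), 23,510,000 (F), 5,470,000 (G), 3,710,000 (L)
Winners (5 units): H, I, K, J, F.
Each winner pays its own bid: H $86,970,000, I $81,990,000, K $44,440,000, J $36,370,000, F $23,510,000.

H $86,970,000, I $81,990,000, K $44,440,000, J $36,370,000, F $23,510,000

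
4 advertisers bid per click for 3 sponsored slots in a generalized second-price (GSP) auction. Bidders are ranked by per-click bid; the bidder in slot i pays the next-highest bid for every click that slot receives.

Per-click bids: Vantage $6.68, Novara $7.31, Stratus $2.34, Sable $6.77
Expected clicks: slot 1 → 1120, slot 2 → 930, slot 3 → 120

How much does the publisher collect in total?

Total revenue: $14075.60

Sorting advertisers: $7.31 (Novara) > $6.77 (Sable) > $6.68 (Vantage) > $2.34 (Stratus)
Slot 1: Novara pays $6.77 × 1120 = $7582.40
Slot 2: Sable pays $6.68 × 930 = $6212.40
Slot 3: Vantage pays $2.34 × 120 = $280.80
Total = $14075.60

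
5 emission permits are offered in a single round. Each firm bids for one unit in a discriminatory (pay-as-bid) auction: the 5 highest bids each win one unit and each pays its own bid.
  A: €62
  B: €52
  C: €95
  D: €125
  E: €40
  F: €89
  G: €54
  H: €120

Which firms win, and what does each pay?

D €125, H €120, C €95, F €89, A €62

Sorting: 125 (D), 120 (H), 95 (C), 89 (F), 62 (A), 54 (G), 52 (B), …
Top 5: D, H, C, F, A.
Each winner pays its own bid: D €125, H €120, C €95, F €89, A €62.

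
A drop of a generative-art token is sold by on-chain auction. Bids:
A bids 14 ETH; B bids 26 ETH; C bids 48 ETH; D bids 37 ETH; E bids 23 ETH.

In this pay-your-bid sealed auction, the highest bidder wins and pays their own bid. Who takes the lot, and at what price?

Rule: the highest bidder wins and pays their own bid.
Bids ranked: 48 (C) > 37 (D) > 26 (B) > 23 (E) > 14 (A)
First-price: C pays what they bid, 48 ETH.

C pays 48 ETH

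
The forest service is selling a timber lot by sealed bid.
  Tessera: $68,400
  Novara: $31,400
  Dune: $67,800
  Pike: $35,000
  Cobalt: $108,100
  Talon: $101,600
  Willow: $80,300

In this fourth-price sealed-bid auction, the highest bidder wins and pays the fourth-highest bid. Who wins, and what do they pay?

Cobalt pays $68,400

Sorting bids: 108,100 (Cobalt) > 101,600 (Talon) > 80,300 (Willow) > 68,400 (Tessera) > 67,800 (Dune) > 35,000 (Pike) > …
Cobalt wins; payment is bid #4 in the ranking = $68,400.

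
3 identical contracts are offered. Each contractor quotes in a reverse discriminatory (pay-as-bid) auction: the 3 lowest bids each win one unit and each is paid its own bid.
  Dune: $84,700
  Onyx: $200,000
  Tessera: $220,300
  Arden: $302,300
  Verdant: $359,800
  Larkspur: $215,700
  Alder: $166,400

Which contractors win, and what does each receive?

Dune $84,700, Alder $166,400, Onyx $200,000

Bids ranked low→high: 84,700 (Dune), 166,400 (Alder), 200,000 (Onyx), 215,700 (Larkspur), 220,300 (Tessera), …
The 3 lowest are Dune, Alder, Onyx.
Each winner is paid its own bid: Dune $84,700, Alder $166,400, Onyx $200,000.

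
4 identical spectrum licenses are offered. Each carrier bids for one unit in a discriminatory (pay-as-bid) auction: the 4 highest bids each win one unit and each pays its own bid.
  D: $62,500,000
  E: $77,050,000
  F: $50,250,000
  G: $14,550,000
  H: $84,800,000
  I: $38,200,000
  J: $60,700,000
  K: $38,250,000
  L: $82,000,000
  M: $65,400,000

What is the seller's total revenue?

Total revenue: $309,250,000

Ordering the bids: 84,800,000 (H), 82,000,000 (L), 77,050,000 (E), 65,400,000 (M), 62,500,000 (D), 60,700,000 (J), …
Winners (4 units): H, L, E, M.
Total revenue = 84,800,000 + 82,000,000 + 77,050,000 + 65,400,000 = $309,250,000.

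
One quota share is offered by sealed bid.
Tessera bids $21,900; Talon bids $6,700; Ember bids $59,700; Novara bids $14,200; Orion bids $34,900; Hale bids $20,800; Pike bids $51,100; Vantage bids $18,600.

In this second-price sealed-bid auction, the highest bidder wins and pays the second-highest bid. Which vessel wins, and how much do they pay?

Ember pays $51,100

Bids in order: 59,700 (Ember) > 51,100 (Pike) > 34,900 (Orion) > 21,900 (Tessera) > 20,800 (Hale) > 18,600 (Vantage) > …
Second-price: Ember pays Pike's bid of $51,100.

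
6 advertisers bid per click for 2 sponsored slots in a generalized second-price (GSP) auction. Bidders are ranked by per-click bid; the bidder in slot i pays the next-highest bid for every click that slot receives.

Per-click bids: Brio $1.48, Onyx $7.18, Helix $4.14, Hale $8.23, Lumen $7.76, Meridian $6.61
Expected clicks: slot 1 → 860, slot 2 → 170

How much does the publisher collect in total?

Sorting advertisers: $8.23 (Hale) > $7.76 (Lumen) > $7.18 (Onyx) > …
Slot 1: Hale pays $7.76 × 860 = $6673.60
Slot 2: Lumen pays $7.18 × 170 = $1220.60
Total = $7894.20

Total revenue: $7894.20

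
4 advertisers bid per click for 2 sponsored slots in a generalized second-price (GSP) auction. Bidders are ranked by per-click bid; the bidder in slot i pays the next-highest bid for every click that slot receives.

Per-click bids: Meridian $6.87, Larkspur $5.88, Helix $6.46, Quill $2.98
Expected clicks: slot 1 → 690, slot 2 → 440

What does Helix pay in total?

Helix pays $2587.20

Ranked by bid: $6.87 (Meridian) > $6.46 (Helix) > $5.88 (Larkspur) > …
Helix holds slot 2 → pays next bid $5.88 × 440 clicks = $2587.20.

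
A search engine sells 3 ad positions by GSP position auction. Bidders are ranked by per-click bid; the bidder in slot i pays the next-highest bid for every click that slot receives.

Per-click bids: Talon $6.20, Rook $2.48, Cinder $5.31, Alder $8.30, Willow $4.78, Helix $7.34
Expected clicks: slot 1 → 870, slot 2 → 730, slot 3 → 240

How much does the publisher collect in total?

Total revenue: $12186.20

Per-click bids in order: $8.30 (Alder) > $7.34 (Helix) > $6.20 (Talon) > $5.31 (Cinder) > …
Slot 1: Alder pays $7.34 × 870 = $6385.80
Slot 2: Helix pays $6.20 × 730 = $4526.00
Slot 3: Talon pays $5.31 × 240 = $1274.40
Total = $12186.20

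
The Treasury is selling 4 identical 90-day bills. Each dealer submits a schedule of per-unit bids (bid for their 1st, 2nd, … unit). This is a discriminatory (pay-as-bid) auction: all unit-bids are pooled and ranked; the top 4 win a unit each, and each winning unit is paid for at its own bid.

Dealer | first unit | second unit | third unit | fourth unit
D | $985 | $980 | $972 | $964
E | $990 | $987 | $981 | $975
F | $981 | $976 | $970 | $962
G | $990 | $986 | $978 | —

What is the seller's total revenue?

Total revenue: $3,953

All unit-bids, highest first — top 4: 990 (E-1), 990 (G-1), 987 (E-2), 986 (G-2)
Next rejected bid: $985 (not a price — pay-as-bid).
Each winning unit pays its own bid.
Revenue = 990 + 990 + 987 + 986 = $3,953.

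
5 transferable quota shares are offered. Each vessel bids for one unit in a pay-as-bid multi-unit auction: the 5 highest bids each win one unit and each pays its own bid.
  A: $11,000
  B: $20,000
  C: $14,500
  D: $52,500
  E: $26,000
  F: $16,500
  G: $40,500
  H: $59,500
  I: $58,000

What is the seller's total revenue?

Sorting: 59,500 (H), 58,000 (I), 52,500 (D), 40,500 (G), 26,000 (E), 20,000 (B), 16,500 (F), …
Top 5: H, I, D, G, E.
Total revenue = 59,500 + 58,000 + 52,500 + 40,500 + 26,000 = $236,500.

Total revenue: $236,500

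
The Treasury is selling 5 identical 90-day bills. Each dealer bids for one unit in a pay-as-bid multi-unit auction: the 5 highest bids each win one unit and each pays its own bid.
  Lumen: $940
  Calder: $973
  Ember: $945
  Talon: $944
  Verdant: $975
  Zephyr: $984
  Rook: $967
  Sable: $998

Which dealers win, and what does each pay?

Sorting: 998 (Sable), 984 (Zephyr), 975 (Verdant), 973 (Calder), 967 (Rook), 945 (Ember), 944 (Talon), …
Top 5: Sable, Zephyr, Verdant, Calder, Rook.
Each winner pays its own bid: Sable $998, Zephyr $984, Verdant $975, Calder $973, Rook $967.

Sable $998, Zephyr $984, Verdant $975, Calder $973, Rook $967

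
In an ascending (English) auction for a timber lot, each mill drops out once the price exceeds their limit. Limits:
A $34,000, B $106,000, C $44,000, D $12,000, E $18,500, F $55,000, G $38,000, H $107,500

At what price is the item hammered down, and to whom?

Sorting limits: 107,500 (H) > 106,000 (B) > 55,000 (F) > 44,000 (C) > 38,000 (G) > 34,000 (A) > …
Once the price passes $106,000, only H is left; the hammer falls at B's limit of $106,000.

H wins at $106,000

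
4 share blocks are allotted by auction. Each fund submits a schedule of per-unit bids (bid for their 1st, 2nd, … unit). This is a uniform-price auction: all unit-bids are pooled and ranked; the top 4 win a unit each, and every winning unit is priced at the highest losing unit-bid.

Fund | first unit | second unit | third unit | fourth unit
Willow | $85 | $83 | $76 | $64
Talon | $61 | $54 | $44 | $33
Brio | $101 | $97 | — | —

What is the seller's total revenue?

Total revenue: $304

Pooled unit-bids ranked (top 4): 101 (Brio-1), 97 (Brio-2), 85 (Willow-1), 83 (Willow-2)
Highest rejected unit-bid = $76.
Allocation: Brio 2, Willow 2. Every unit priced at $76.
Revenue = 4 × 76 = $304.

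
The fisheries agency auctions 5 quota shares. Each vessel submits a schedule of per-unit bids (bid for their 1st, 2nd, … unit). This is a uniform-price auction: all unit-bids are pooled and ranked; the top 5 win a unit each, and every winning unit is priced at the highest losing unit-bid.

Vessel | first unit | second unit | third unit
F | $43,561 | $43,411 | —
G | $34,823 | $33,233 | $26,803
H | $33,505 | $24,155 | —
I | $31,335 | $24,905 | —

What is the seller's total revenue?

Total revenue: $156,675

Pooled unit-bids ranked (top 5): 43,561 (F-1), 43,411 (F-2), 34,823 (G-1), 33,505 (H-1), 33,233 (G-2)
The (k+1)-th unit-bid is $31,335.
Allocation: F 2, G 2, H 1. Every unit priced at $31,335.
Revenue = 5 × 31,335 = $156,675.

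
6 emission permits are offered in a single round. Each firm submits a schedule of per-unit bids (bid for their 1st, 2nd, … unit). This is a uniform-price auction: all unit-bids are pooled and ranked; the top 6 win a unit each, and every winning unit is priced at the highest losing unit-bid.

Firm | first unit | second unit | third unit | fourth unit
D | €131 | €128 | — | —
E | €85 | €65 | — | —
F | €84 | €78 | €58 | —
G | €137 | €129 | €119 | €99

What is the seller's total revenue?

Pooled unit-bids ranked (top 6): 137 (G-1), 131 (D-1), 129 (G-2), 128 (D-2), 119 (G-3), 99 (G-4)
First bid not allocated: €85.
Allocation: D 2, G 4. Every unit priced at €85.
Revenue = 6 × 85 = €510.

Total revenue: €510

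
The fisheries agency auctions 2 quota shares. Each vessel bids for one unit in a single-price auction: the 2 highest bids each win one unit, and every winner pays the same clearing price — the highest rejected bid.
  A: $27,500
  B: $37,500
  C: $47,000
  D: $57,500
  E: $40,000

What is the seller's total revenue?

Total revenue: $80,000

Ordering the bids: 57,500 (D), 47,000 (C), 40,000 (E), 37,500 (B), …
The 2 highest are D, C.
Highest unsuccessful bid: $40,000 → clearing price.
Total revenue = 2 × $40,000 = $80,000.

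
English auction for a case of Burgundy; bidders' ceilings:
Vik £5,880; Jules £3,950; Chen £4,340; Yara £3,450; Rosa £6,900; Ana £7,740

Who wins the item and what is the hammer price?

Ana wins at £6,900

Rule: the price rises until one bidder remains; the winner pays the price at which the last rival dropped out.
Limits in order: 7,740 (Ana) > 6,900 (Rosa) > 5,880 (Vik) > 4,340 (Chen) > 3,950 (Jules) > 3,450 (Yara)
Rosa is the last rival to drop out, at £6,900; Ana remains and wins at that price.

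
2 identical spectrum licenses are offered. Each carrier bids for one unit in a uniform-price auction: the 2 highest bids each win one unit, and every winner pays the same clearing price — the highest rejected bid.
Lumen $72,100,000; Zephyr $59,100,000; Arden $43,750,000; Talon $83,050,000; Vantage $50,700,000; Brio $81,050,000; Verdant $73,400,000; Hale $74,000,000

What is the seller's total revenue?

Bids ranked high→low: 83,050,000 (Talon), 81,050,000 (Brio), 74,000,000 (Hale), 73,400,000 (Verdant), …
Top 2: Talon, Brio.
Clearing price = highest rejected bid = $74,000,000.
Total revenue = 2 × $74,000,000 = $148,000,000.

Total revenue: $148,000,000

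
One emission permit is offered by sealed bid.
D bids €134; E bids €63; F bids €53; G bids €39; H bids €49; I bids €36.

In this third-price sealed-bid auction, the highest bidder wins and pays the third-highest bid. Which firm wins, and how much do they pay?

D pays €53

Third-price sealed-bid auction: the highest bidder wins and pays the third-highest bid.
Bids in order: 134 (D) > 63 (E) > 53 (F) > 49 (H) > 39 (G) > 36 (I)
D is highest; pays the third-highest bid, €53.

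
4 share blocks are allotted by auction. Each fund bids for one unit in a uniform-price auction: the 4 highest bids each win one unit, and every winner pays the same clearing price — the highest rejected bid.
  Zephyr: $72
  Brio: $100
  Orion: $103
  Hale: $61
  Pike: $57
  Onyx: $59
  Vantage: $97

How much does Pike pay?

Ordering the bids: 103 (Orion), 100 (Brio), 97 (Vantage), 72 (Zephyr), 61 (Hale), 59 (Onyx), …
Winners (4 units): Orion, Brio, Vantage, Zephyr.
First losing bid is Hale's $61, which sets the uniform price.
Pike does not win → pays $0.

Pike pays $0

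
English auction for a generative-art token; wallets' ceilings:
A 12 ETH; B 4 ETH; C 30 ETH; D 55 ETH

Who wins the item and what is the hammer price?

D wins at 30 ETH

Limits ranked: 55 (D) > 30 (C) > 12 (A) > 4 (B)
C is the last rival to drop out, at 30 ETH; D remains and wins at that price.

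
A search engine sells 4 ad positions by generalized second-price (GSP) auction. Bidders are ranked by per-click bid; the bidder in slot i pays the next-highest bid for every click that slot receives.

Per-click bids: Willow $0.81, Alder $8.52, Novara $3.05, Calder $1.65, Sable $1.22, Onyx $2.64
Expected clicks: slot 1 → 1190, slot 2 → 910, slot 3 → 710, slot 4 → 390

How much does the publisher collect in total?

Ranked by bid: $8.52 (Alder) > $3.05 (Novara) > $2.64 (Onyx) > $1.65 (Calder) > $1.22 (Sable) > …
Slot 1: Alder pays $3.05 × 1190 = $3629.50
Slot 2: Novara pays $2.64 × 910 = $2402.40
Slot 3: Onyx pays $1.65 × 710 = $1171.50
Slot 4: Calder pays $1.22 × 390 = $475.80
Total = $7679.20

Total revenue: $7679.20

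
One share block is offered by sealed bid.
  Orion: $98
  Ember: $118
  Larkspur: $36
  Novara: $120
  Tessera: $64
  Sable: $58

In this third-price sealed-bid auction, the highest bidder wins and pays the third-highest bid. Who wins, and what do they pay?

Rule: the highest bidder wins and pays the third-highest bid.
Bids ranked: 120 (Novara) > 118 (Ember) > 98 (Orion) > 64 (Tessera) > 58 (Sable) > 36 (Larkspur)
Novara is highest; pays the third-highest bid, $98.

Novara pays $98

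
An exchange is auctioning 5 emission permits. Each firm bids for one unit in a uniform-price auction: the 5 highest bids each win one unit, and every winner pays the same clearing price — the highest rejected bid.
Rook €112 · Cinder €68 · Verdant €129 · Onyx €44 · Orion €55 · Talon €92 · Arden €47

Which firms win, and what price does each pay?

Verdant, Rook, Talon, Cinder, Orion; each pays €47

Ordering the bids: 129 (Verdant), 112 (Rook), 92 (Talon), 68 (Cinder), 55 (Orion), 47 (Arden), 44 (Onyx)
The 5 highest are Verdant, Rook, Talon, Cinder, Orion.
Clearing price = highest rejected bid = €47.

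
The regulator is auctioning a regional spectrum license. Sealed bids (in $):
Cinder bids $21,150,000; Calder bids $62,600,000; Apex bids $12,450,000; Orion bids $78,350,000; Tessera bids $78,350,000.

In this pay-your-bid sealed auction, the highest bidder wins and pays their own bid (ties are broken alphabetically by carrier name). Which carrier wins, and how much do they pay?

Orion pays $78,350,000

Bids in order: 78,350,000 (Orion) > 78,350,000 (Tessera) > 62,600,000 (Calder) > 21,150,000 (Cinder) > 12,450,000 (Apex)
Tie at $78,350,000 → Orion wins by tie-break.
Orion is highest → pays own bid, $78,350,000.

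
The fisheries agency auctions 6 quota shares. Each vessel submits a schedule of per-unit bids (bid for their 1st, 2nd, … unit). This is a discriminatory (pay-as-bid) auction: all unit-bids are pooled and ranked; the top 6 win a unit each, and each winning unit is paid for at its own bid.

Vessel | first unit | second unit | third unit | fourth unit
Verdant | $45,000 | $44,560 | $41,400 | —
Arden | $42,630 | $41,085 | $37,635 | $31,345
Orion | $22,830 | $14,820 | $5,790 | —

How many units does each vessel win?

Arden 3, Verdant 3

Pooled unit-bids ranked (top 6): 45,000 (Verdant-1), 44,560 (Verdant-2), 42,630 (Arden-1), 41,400 (Verdant-3), 41,085 (Arden-2), 37,635 (Arden-3)
Next rejected bid: $31,345 (not a price — pay-as-bid).
Allocation: Arden 3, Verdant 3.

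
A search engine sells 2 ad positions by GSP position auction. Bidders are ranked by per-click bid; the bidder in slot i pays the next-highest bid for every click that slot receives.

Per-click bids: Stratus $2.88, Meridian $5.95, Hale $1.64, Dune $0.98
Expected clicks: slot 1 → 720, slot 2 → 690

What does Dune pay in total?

Ranked by bid: $5.95 (Meridian) > $2.88 (Stratus) > $1.64 (Hale) > …
Dune ranks below slot 2 → no slot, pays nothing.

Dune pays $0.00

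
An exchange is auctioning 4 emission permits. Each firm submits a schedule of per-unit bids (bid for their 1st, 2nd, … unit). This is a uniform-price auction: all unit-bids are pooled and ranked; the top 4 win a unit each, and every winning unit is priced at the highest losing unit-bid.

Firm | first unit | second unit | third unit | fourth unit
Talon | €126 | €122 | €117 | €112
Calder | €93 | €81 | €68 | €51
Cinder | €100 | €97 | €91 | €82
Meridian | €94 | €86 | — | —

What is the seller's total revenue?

All unit-bids, highest first — top 4: 126 (Talon-1), 122 (Talon-2), 117 (Talon-3), 112 (Talon-4)
First bid not allocated: €100.
Allocation: Talon 4. Every unit priced at €100.
Revenue = 4 × 100 = €400.

Total revenue: €400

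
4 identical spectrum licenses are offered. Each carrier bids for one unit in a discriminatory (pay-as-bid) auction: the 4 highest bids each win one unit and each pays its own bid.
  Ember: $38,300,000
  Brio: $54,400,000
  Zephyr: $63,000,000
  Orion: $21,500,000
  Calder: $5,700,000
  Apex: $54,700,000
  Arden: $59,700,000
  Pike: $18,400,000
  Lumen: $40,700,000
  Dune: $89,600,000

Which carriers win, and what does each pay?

Dune $89,600,000, Zephyr $63,000,000, Arden $59,700,000, Apex $54,700,000

Bids ranked high→low: 89,600,000 (Dune), 63,000,000 (Zephyr), 59,700,000 (Arden), 54,700,000 (Apex), 54,400,000 (Brio), 40,700,000 (Lumen), …
Top 4: Dune, Zephyr, Arden, Apex.
Each winner pays its own bid: Dune $89,600,000, Zephyr $63,000,000, Arden $59,700,000, Apex $54,700,000.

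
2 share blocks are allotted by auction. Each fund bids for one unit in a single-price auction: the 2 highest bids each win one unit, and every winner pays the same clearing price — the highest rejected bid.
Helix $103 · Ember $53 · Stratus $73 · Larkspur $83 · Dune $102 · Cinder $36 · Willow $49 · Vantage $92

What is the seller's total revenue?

Total revenue: $184

Ordering the bids: 103 (Helix), 102 (Dune), 92 (Vantage), 83 (Larkspur), …
Top 2: Helix, Dune.
Highest unsuccessful bid: $92 → clearing price.
Total revenue = 2 × $92 = $184.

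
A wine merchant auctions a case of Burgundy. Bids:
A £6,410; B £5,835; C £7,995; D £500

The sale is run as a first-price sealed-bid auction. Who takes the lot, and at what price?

Rule: the highest bidder wins and pays their own bid.
Bids ranked: 7,995 (C) > 6,410 (A) > 5,835 (B) > 500 (D)
First-price: C pays what they bid, £7,995.

C pays £7,995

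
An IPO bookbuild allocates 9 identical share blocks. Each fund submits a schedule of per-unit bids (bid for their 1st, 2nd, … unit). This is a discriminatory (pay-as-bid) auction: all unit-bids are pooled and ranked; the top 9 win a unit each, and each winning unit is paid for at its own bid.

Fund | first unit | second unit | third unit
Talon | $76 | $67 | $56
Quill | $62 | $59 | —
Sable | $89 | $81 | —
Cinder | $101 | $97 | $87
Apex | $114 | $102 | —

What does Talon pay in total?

All unit-bids, highest first — top 9: 114 (Apex-1), 102 (Apex-2), 101 (Cinder-1), 97 (Cinder-2), 89 (Sable-1), 87 (Cinder-3), 81 (Sable-2), 76 (Talon-1), 67 (Talon-2)
Next rejected bid: $62 (not a price — pay-as-bid).
Talon's winning unit-bids: 76 + 67 = $143.

Talon pays $143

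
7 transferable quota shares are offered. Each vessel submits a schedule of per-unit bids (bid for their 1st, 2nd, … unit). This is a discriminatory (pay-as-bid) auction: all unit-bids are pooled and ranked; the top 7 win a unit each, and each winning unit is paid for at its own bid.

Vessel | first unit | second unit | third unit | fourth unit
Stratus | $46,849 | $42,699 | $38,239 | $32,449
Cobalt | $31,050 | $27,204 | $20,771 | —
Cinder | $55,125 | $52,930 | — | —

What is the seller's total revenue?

All unit-bids, highest first — top 7: 55,125 (Cinder-1), 52,930 (Cinder-2), 46,849 (Stratus-1), 42,699 (Stratus-2), 38,239 (Stratus-3), 32,449 (Stratus-4), 31,050 (Cobalt-1)
Next rejected bid: $27,204 (not a price — pay-as-bid).
Each winning unit pays its own bid.
Revenue = 55,125 + 52,930 + 46,849 + 42,699 + 38,239 + 32,449 + 31,050 = $299,341.

Total revenue: $299,341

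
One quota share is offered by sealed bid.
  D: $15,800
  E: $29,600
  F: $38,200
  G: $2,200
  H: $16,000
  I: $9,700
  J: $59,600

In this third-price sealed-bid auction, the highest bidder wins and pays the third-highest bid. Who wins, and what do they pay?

J pays $29,600

Rule: the highest bidder wins and pays the third-highest bid.
Bids in order: 59,600 (J) > 38,200 (F) > 29,600 (E) > 16,000 (H) > 15,800 (D) > 9,700 (I) > …
J is highest; pays the third-highest bid, $29,600.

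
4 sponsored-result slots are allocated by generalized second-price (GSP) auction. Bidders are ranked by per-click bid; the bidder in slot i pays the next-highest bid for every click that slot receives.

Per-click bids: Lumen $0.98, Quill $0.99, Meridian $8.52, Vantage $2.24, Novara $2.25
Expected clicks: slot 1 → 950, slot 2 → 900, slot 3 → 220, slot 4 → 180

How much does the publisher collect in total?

Total revenue: $4547.70

Ranked by bid: $8.52 (Meridian) > $2.25 (Novara) > $2.24 (Vantage) > $0.99 (Quill) > $0.98 (Lumen)
Slot 1: Meridian pays $2.25 × 950 = $2137.50
Slot 2: Novara pays $2.24 × 900 = $2016.00
Slot 3: Vantage pays $0.99 × 220 = $217.80
Slot 4: Quill pays $0.98 × 180 = $176.40
Total = $4547.70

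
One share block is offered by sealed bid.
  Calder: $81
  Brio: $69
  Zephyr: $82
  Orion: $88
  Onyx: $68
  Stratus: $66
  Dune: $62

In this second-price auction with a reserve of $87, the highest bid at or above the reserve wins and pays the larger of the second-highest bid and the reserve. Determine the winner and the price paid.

Sorting bids: 88 (Orion) > 82 (Zephyr) > 81 (Calder) > 69 (Brio) > 68 (Onyx) > 66 (Stratus) > …
Highest eligible bid: Orion at $88.
max(second-highest $82, reserve $87) = $87.

Orion pays $87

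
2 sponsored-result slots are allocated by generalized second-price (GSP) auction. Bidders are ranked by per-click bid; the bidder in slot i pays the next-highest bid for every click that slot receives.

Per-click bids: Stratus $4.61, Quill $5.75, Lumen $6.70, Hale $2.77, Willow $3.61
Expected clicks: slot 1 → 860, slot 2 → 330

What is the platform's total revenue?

Total revenue: $6466.30

Sorting advertisers: $6.70 (Lumen) > $5.75 (Quill) > $4.61 (Stratus) > …
Slot 1: Lumen pays $5.75 × 860 = $4945.00
Slot 2: Quill pays $4.61 × 330 = $1521.30
Total = $6466.30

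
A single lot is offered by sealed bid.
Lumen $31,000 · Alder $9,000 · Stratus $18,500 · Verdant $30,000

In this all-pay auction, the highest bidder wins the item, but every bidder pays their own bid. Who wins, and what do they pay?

Lumen pays $31,000

Bids ranked: 31,000 (Lumen) > 30,000 (Verdant) > 18,500 (Stratus) > 9,000 (Alder)
Lumen is highest and takes the item; every bidder forfeits their bid.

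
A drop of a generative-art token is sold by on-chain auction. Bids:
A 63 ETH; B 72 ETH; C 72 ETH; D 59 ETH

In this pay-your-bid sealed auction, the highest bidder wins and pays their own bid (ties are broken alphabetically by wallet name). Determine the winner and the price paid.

B pays 72 ETH

Pay-your-bid sealed auction: the highest bidder wins and pays their own bid.
Bids in order: 72 (B) > 72 (C) > 63 (A) > 59 (D)
Tie at 72 ETH → B wins by tie-break.
B is highest → pays own bid, 72 ETH.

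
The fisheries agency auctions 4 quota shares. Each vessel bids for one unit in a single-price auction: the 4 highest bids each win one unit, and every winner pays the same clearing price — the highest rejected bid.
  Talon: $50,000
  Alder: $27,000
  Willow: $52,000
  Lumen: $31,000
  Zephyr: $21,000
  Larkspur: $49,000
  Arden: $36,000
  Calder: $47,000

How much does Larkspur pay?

Larkspur pays $36,000

Ordering the bids: 52,000 (Willow), 50,000 (Talon), 49,000 (Larkspur), 47,000 (Calder), 36,000 (Arden), 31,000 (Lumen), …
The 4 highest are Willow, Talon, Larkspur, Calder.
First losing bid is Arden's $36,000, which sets the uniform price.
Larkspur wins → pays $36,000.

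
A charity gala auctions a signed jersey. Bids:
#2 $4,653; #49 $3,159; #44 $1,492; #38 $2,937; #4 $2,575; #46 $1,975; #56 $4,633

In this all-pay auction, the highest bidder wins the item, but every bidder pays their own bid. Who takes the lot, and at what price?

Sorting bids: 4,653 (#2) > 4,633 (#56) > 3,159 (#49) > 2,937 (#38) > 2,575 (#4) > 1,975 (#46) > …
#2 is highest and takes the item; every bidder forfeits their bid.

#2 pays $4,653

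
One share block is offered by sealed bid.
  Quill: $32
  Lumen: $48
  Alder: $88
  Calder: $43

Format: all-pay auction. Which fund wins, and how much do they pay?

Rule: the highest bidder wins the item, but every bidder pays their own bid.
Sorting bids: 88 (Alder) > 48 (Lumen) > 43 (Calder) > 32 (Quill)
Alder wins with the top bid; all bids are sunk regardless.

Alder pays $88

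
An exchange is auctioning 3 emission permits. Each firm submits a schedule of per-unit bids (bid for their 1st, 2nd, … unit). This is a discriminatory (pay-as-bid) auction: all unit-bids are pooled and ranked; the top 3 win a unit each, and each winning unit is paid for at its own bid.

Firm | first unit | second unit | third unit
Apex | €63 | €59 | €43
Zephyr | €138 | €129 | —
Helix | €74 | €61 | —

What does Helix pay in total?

Merging the schedules and taking the best 3: 138 (Zephyr-1), 129 (Zephyr-2), 74 (Helix-1)
Next rejected bid: €63 (not a price — pay-as-bid).
Helix's winning unit-bids: 74 = €74.

Helix pays €74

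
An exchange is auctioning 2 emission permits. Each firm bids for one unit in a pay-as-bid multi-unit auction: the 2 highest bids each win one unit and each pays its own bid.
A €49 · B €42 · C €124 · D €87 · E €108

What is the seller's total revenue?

Bids ranked high→low: 124 (C), 108 (E), 87 (D), 49 (A), …
Winners (2 units): C, E.
Total revenue = 124 + 108 = €232.

Total revenue: €232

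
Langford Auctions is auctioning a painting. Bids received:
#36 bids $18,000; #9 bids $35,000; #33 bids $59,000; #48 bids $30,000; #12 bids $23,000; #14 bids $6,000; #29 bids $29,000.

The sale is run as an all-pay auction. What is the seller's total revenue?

All-pay auction: the highest bidder wins the item, but every bidder pays their own bid.
Sorting bids: 59,000 (#33) > 35,000 (#9) > 30,000 (#48) > 29,000 (#29) > 23,000 (#12) > 18,000 (#36) > …
Every bidder forfeits their bid regardless of winning.
Revenue = 18,000 + 35,000 + 59,000 + 30,000 + 23,000 + 6,000 + 29,000 = $200,000.

Total revenue: $200,000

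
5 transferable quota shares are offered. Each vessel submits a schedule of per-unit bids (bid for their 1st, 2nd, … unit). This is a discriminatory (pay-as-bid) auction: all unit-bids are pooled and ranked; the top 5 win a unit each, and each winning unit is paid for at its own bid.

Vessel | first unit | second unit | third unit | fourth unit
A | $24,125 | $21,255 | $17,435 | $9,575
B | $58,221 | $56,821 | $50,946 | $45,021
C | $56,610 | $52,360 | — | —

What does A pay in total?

All unit-bids, highest first — top 5: 58,221 (B-1), 56,821 (B-2), 56,610 (C-1), 52,360 (C-2), 50,946 (B-3)
Next rejected bid: $45,021 (not a price — pay-as-bid).
A wins no units.

A pays $0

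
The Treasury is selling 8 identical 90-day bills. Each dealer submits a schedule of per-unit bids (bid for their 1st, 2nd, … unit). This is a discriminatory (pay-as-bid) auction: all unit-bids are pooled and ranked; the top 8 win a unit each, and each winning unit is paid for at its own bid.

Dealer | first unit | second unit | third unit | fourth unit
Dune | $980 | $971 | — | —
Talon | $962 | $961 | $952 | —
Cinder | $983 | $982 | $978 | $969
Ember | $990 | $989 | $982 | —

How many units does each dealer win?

All unit-bids, highest first — top 8: 990 (Ember-1), 989 (Ember-2), 983 (Cinder-1), 982 (Cinder-2), 982 (Ember-3), 980 (Dune-1), 978 (Cinder-3), 971 (Dune-2)
Next rejected bid: $969 (not a price — pay-as-bid).
Allocation: Cinder 3, Dune 2, Ember 3.

Cinder 3, Dune 2, Ember 3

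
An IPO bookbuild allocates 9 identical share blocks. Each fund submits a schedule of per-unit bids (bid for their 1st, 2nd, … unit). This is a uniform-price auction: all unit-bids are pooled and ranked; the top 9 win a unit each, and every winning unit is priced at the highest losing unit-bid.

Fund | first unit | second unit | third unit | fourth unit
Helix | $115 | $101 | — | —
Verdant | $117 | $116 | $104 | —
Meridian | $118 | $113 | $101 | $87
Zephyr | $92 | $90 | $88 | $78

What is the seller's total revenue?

Merging the schedules and taking the best 9: 118 (Meridian-1), 117 (Verdant-1), 116 (Verdant-2), 115 (Helix-1), 113 (Meridian-2), 104 (Verdant-3), 101 (Helix-2), 101 (Meridian-3), 92 (Zephyr-1)
First bid not allocated: $90.
Allocation: Helix 2, Meridian 3, Verdant 3, Zephyr 1. Every unit priced at $90.
Revenue = 9 × 90 = $810.

Total revenue: $810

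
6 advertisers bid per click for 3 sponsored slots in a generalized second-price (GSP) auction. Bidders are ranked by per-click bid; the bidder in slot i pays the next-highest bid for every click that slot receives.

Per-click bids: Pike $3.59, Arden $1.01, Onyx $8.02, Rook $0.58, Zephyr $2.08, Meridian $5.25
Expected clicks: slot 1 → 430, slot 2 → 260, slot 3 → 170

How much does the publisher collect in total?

Per-click bids in order: $8.02 (Onyx) > $5.25 (Meridian) > $3.59 (Pike) > $2.08 (Zephyr) > …
Slot 1: Onyx pays $5.25 × 430 = $2257.50
Slot 2: Meridian pays $3.59 × 260 = $933.40
Slot 3: Pike pays $2.08 × 170 = $353.60
Total = $3544.50

Total revenue: $3544.50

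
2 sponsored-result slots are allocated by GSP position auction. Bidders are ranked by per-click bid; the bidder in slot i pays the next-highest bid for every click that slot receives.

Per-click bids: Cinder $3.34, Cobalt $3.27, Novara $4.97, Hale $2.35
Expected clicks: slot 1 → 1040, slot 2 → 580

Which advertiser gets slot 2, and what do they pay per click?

Per-click bids in order: $4.97 (Novara) > $3.34 (Cinder) > $3.27 (Cobalt) > …
Slot 2 goes to the second-ranked bidder, Cinder, who pays the next bid down: $3.27/click.

Cinder; $3.27 per click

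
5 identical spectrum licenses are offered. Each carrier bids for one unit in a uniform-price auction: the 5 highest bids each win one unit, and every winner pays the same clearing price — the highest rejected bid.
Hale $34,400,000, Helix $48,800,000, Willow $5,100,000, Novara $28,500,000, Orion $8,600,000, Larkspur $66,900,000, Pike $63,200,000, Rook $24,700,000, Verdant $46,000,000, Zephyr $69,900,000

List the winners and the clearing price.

Sorting: 69,900,000 (Zephyr), 66,900,000 (Larkspur), 63,200,000 (Pike), 48,800,000 (Helix), 46,000,000 (Verdant), 34,400,000 (Hale), 28,500,000 (Novara), …
Winners (5 units): Zephyr, Larkspur, Pike, Helix, Verdant.
Highest unsuccessful bid: $34,400,000 → clearing price.

Zephyr, Larkspur, Pike, Helix, Verdant; each pays $34,400,000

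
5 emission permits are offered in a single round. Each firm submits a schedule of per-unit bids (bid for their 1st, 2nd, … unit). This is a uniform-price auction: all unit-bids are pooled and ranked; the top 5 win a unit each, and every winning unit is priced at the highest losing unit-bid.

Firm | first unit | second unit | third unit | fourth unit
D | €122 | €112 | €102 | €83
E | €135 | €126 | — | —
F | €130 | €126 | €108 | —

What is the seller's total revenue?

Total revenue: €560

Pooled unit-bids ranked (top 5): 135 (E-1), 130 (F-1), 126 (E-2), 126 (F-2), 122 (D-1)
The (k+1)-th unit-bid is €112.
Allocation: D 1, E 2, F 2. Every unit priced at €112.
Revenue = 5 × 112 = €560.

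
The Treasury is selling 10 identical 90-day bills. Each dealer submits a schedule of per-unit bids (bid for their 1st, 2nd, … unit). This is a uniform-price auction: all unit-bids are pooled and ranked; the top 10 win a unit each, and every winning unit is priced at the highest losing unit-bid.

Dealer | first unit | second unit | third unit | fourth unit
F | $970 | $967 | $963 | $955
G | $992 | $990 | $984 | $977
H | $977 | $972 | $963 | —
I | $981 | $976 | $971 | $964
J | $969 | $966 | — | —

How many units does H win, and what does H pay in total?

All unit-bids, highest first — top 10: 992 (G-1), 990 (G-2), 984 (G-3), 981 (I-1), 977 (G-4), 977 (H-1), 976 (I-2), 972 (H-2), 971 (I-3), 970 (F-1)
First bid not allocated: $969.
H wins 2 unit(s) at $969 each.

H: 2 units, pays $1,938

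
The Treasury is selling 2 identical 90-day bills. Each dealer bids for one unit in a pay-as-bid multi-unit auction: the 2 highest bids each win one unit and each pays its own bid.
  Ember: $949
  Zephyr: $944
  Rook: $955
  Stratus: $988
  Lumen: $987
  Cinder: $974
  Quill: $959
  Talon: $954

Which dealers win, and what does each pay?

Ordering the bids: 988 (Stratus), 987 (Lumen), 974 (Cinder), 959 (Quill), …
The 2 highest are Stratus, Lumen.
Each winner pays its own bid: Stratus $988, Lumen $987.

Stratus $988, Lumen $987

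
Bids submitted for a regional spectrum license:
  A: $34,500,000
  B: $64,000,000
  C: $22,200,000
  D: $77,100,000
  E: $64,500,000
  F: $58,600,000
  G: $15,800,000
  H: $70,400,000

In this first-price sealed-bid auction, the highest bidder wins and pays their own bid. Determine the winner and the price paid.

D pays $77,100,000

Sorting bids: 77,100,000 (D) > 70,400,000 (H) > 64,500,000 (E) > 64,000,000 (B) > 58,600,000 (F) > 34,500,000 (A) > …
D is highest → pays own bid, $77,100,000.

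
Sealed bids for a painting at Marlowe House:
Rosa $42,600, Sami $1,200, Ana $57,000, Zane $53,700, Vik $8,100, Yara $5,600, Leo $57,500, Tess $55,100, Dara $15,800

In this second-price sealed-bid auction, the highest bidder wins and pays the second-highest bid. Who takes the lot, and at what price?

Sorting bids: 57,500 (Leo) > 57,000 (Ana) > 55,100 (Tess) > 53,700 (Zane) > 42,600 (Rosa) > 15,800 (Dara) > …
Leo wins with the highest bid; price is set by the runner-up at $57,000.

Leo pays $57,000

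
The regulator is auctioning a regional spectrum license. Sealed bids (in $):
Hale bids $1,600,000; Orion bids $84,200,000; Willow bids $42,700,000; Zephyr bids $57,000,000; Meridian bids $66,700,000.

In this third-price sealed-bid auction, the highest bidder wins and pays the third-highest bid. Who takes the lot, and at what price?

Bids ranked: 84,200,000 (Orion) > 66,700,000 (Meridian) > 57,000,000 (Zephyr) > 42,700,000 (Willow) > 1,600,000 (Hale)
Orion wins; payment is bid #3 in the ranking = $57,000,000.

Orion pays $57,000,000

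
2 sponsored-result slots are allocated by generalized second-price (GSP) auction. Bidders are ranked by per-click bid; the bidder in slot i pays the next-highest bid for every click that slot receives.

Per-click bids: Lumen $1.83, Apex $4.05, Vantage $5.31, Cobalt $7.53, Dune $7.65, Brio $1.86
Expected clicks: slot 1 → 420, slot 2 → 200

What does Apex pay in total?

Sorting advertisers: $7.65 (Dune) > $7.53 (Cobalt) > $5.31 (Vantage) > …
Apex ranks below slot 2 → no slot, pays nothing.

Apex pays $0.00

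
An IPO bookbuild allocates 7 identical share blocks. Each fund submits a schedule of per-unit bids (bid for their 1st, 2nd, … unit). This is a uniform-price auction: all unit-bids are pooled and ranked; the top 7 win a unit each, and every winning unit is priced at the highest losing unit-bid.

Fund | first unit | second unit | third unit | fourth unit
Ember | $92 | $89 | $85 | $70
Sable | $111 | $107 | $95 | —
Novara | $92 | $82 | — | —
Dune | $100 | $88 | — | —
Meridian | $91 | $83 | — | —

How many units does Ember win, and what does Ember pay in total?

Ember: 1 unit, pays $89

All unit-bids, highest first — top 7: 111 (Sable-1), 107 (Sable-2), 100 (Dune-1), 95 (Sable-3), 92 (Ember-1), 92 (Novara-1), 91 (Meridian-1)
First bid not allocated: $89.
Ember wins 1 unit(s) at $89 each.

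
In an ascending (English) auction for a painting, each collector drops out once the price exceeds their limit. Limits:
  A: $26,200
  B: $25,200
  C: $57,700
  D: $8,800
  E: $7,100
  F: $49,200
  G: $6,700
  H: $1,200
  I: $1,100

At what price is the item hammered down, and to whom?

Open ascending-bid auction: the price rises until one bidder remains; the winner pays the price at which the last rival dropped out.
Limits ranked: 57,700 (C) > 49,200 (F) > 26,200 (A) > 25,200 (B) > 8,800 (D) > 7,100 (E) > …
F is the last rival to drop out, at $49,200; C remains and wins at that price.

C wins at $49,200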